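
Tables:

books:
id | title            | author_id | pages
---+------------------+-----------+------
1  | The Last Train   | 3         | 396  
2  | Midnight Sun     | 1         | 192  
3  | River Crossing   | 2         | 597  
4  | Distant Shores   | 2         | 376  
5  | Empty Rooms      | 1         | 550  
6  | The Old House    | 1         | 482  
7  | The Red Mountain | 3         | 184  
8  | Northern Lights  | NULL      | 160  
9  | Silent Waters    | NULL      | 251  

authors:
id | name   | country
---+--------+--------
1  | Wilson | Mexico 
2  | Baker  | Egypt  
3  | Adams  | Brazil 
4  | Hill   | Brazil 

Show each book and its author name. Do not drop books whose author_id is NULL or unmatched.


LEFT JOIN keeps every row from books (the left table); where author_id has no match in authors, the author columns become NULL. Walk through each book:
  - book 1 (The Last Train): author_id=3 -> matches Adams
  - book 2 (Midnight Sun): author_id=1 -> matches Wilson
  - book 3 (River Crossing): author_id=2 -> matches Baker
  - book 4 (Distant Shores): author_id=2 -> matches Baker
  - book 5 (Empty Rooms): author_id=1 -> matches Wilson
  - book 6 (The Old House): author_id=1 -> matches Wilson
  - book 7 (The Red Mountain): author_id=3 -> matches Adams
  - book 8 (Northern Lights): author_id=NULL, no match -> kept with NULL
  - book 9 (Silent Waters): author_id=NULL, no match -> kept with NULL
All 9 rows appear; 2 have NULL author.

SQL:
SELECT a.title, b.name AS author
FROM books a
LEFT JOIN authors b ON a.author_id = b.id

Result:
title            | author
-----------------+-------
The Last Train   | Adams 
Midnight Sun     | Wilson
River Crossing   | Baker 
Distant Shores   | Baker 
Empty Rooms      | Wilson
The Old House    | Wilson
The Red Mountain | Adams 
Northern Lights  | NULL  
Silent Waters    | NULL  


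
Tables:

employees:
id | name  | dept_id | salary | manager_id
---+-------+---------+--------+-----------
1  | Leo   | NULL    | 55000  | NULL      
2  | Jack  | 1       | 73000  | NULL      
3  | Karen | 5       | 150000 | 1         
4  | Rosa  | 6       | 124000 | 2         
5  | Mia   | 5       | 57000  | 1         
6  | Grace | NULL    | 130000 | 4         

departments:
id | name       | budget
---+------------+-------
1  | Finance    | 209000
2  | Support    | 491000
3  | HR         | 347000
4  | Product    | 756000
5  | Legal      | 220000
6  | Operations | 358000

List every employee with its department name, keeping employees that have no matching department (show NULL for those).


LEFT JOIN keeps every row from employees (the left table); where dept_id has no match in departments, the department columns become NULL. Walk through each employee:
  - employee 1 (Leo): dept_id=NULL, no match -> kept with NULL
  - employee 2 (Jack): dept_id=1 -> matches Finance
  - employee 3 (Karen): dept_id=5 -> matches Legal
  - employee 4 (Rosa): dept_id=6 -> matches Operations
  - employee 5 (Mia): dept_id=5 -> matches Legal
  - employee 6 (Grace): dept_id=NULL, no match -> kept with NULL
All 6 rows appear; 2 have NULL department.

SQL:
SELECT a.name, b.name AS department
FROM employees a
LEFT JOIN departments b ON a.dept_id = b.id

Result:
name  | department
------+-----------
Leo   | NULL      
Jack  | Finance   
Karen | Legal     
Rosa  | Operations
Mia   | Legal     
Grace | NULL      


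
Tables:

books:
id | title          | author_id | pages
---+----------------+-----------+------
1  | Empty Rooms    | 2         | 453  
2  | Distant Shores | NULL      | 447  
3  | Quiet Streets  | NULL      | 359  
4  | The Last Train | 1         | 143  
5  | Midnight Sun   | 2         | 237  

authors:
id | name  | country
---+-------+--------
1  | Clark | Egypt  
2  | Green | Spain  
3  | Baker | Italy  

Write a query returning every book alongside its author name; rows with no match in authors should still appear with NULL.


LEFT JOIN keeps every row from books (the left table); where author_id has no match in authors, the author columns become NULL. Walk through each book:
  - book 1 (Empty Rooms): author_id=2 -> matches Green
  - book 2 (Distant Shores): author_id=NULL, no match -> kept with NULL
  - book 3 (Quiet Streets): author_id=NULL, no match -> kept with NULL
  - book 4 (The Last Train): author_id=1 -> matches Clark
  - book 5 (Midnight Sun): author_id=2 -> matches Green
All 5 rows appear; 2 have NULL author.

SQL:
SELECT a.title, b.name AS author
FROM books a
LEFT JOIN authors b ON a.author_id = b.id

Result:
title          | author
---------------+-------
Empty Rooms    | Green 
Distant Shores | NULL  
Quiet Streets  | NULL  
The Last Train | Clark 
Midnight Sun   | Green 


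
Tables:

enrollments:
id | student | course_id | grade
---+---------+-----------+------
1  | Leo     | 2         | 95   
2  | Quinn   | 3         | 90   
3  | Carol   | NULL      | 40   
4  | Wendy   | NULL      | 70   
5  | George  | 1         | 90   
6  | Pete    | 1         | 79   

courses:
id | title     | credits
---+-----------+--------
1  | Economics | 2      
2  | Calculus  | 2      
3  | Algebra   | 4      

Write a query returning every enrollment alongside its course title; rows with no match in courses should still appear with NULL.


LEFT JOIN keeps every row from enrollments (the left table); where course_id has no match in courses, the course columns become NULL. Walk through each enrollment:
  - enrollment 1 (Leo): course_id=2 -> matches Calculus
  - enrollment 2 (Quinn): course_id=3 -> matches Algebra
  - enrollment 3 (Carol): course_id=NULL, no match -> kept with NULL
  - enrollment 4 (Wendy): course_id=NULL, no match -> kept with NULL
  - enrollment 5 (George): course_id=1 -> matches Economics
  - enrollment 6 (Pete): course_id=1 -> matches Economics
All 6 rows appear; 2 have NULL course.

SQL:
SELECT a.student, b.title AS course
FROM enrollments a
LEFT JOIN courses b ON a.course_id = b.id

Result:
student | course   
--------+----------
Leo     | Calculus 
Quinn   | Algebra  
Carol   | NULL     
Wendy   | NULL     
George  | Economics
Pete    | Economics


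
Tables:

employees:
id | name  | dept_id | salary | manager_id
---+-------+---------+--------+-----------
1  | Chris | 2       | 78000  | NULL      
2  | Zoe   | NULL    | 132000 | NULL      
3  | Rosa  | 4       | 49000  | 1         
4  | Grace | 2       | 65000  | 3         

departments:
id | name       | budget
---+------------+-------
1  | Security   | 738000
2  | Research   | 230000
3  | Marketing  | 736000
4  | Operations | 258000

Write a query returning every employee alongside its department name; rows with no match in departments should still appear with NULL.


LEFT JOIN keeps every row from employees (the left table); where dept_id has no match in departments, the department columns become NULL. Walk through each employee:
  - employee 1 (Chris): dept_id=2 -> matches Research
  - employee 2 (Zoe): dept_id=NULL, no match -> kept with NULL
  - employee 3 (Rosa): dept_id=4 -> matches Operations
  - employee 4 (Grace): dept_id=2 -> matches Research
All 4 rows appear; 1 has NULL department.

SQL:
SELECT a.name, b.name AS department
FROM employees a
LEFT JOIN departments b ON a.dept_id = b.id

Result:
name  | department
------+-----------
Chris | Research  
Zoe   | NULL      
Rosa  | Operations
Grace | Research  


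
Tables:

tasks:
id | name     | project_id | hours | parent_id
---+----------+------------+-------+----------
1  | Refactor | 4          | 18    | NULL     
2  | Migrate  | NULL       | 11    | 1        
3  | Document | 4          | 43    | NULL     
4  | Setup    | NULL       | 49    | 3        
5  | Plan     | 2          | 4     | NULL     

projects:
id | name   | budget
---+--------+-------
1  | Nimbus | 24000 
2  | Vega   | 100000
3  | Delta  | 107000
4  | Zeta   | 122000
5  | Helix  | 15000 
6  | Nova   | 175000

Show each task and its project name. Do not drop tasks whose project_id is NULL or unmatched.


LEFT JOIN keeps every row from tasks (the left table); where project_id has no match in projects, the project columns become NULL. Walk through each task:
  - task 1 (Refactor): project_id=4 -> matches Zeta
  - task 2 (Migrate): project_id=NULL, no match -> kept with NULL
  - task 3 (Document): project_id=4 -> matches Zeta
  - task 4 (Setup): project_id=NULL, no match -> kept with NULL
  - task 5 (Plan): project_id=2 -> matches Vega
All 5 rows appear; 2 have NULL project.

SQL:
SELECT a.name, b.name AS project
FROM tasks a
LEFT JOIN projects b ON a.project_id = b.id

Result:
name     | project
---------+--------
Refactor | Zeta   
Migrate  | NULL   
Document | Zeta   
Setup    | NULL   
Plan     | Vega   


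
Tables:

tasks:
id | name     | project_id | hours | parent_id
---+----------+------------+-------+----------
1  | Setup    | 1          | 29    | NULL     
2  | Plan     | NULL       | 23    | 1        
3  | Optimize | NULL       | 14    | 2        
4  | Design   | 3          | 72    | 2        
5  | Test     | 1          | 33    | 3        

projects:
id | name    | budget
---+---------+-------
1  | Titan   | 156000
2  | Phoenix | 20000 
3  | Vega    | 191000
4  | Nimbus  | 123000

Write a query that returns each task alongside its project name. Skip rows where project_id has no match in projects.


INNER JOIN keeps only tasks rows whose project_id matches an id in projects. Walk through each task:
  - task 1 (Setup): project_id=1 -> matches Titan
  - task 2 (Plan): project_id=NULL, no match -> dropped
  - task 3 (Optimize): project_id=NULL, no match -> dropped
  - task 4 (Design): project_id=3 -> matches Vega
  - task 5 (Test): project_id=1 -> matches Titan
So 2 of 5 rows are dropped.

SQL:
SELECT a.name, b.name AS project
FROM tasks a
INNER JOIN projects b ON a.project_id = b.id

Result:
name   | project
-------+--------
Setup  | Titan  
Design | Vega   
Test   | Titan  


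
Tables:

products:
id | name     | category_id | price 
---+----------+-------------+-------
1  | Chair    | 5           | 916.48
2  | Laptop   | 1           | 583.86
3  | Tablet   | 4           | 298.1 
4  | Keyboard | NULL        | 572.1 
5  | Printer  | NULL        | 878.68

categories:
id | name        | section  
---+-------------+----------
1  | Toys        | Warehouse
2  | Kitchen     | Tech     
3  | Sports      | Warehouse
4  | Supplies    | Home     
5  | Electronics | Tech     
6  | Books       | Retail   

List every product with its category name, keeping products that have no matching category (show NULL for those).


LEFT JOIN keeps every row from products (the left table); where category_id has no match in categories, the category columns become NULL. Walk through each product:
  - product 1 (Chair): category_id=5 -> matches Electronics
  - product 2 (Laptop): category_id=1 -> matches Toys
  - product 3 (Tablet): category_id=4 -> matches Supplies
  - product 4 (Keyboard): category_id=NULL, no match -> kept with NULL
  - product 5 (Printer): category_id=NULL, no match -> kept with NULL
All 5 rows appear; 2 have NULL category.

SQL:
SELECT a.name, b.name AS category
FROM products a
LEFT JOIN categories b ON a.category_id = b.id

Result:
name     | category   
---------+------------
Chair    | Electronics
Laptop   | Toys       
Tablet   | Supplies   
Keyboard | NULL       
Printer  | NULL       


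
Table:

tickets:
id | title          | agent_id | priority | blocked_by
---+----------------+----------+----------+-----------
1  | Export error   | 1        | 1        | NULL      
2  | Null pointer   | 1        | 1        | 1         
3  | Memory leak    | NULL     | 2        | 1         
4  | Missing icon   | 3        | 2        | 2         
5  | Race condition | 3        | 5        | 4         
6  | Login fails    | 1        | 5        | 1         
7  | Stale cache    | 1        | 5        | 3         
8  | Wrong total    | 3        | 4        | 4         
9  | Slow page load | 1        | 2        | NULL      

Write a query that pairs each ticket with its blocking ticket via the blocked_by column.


This is a self-join: tickets is joined to a second copy of itself, matching each row's blocked_by to another row's id. Use LEFT JOIN so rows with blocked_by=NULL are kept.
  - ticket 1 (Export error): blocked_by=NULL -> NULL
  - ticket 2 (Null pointer): blocked_by=1 -> Export error
  - ticket 3 (Memory leak): blocked_by=1 -> Export error
  - ticket 4 (Missing icon): blocked_by=2 -> Null pointer
  - ticket 5 (Race condition): blocked_by=4 -> Missing icon
  - ticket 6 (Login fails): blocked_by=1 -> Export error
  - ticket 7 (Stale cache): blocked_by=3 -> Memory leak
  - ticket 8 (Wrong total): blocked_by=4 -> Missing icon
  - ticket 9 (Slow page load): blocked_by=NULL -> NULL

SQL:
SELECT a.title AS item, b.title AS blocked_by
FROM tickets a
LEFT JOIN tickets b ON a.blocked_by = b.id

Result:
item           | blocked_by  
---------------+-------------
Export error   | NULL        
Null pointer   | Export error
Memory leak    | Export error
Missing icon   | Null pointer
Race condition | Missing icon
Login fails    | Export error
Stale cache    | Memory leak 
Wrong total    | Missing icon
Slow page load | NULL        


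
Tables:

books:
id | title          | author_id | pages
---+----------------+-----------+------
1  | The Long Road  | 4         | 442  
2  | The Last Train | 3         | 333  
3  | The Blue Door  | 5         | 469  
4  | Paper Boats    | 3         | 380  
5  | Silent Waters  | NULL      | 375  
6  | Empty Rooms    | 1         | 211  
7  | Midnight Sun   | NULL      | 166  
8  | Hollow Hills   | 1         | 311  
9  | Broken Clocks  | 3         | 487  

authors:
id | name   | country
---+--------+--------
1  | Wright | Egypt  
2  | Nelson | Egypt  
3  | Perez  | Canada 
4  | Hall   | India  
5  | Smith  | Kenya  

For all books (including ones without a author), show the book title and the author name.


LEFT JOIN keeps every row from books (the left table); where author_id has no match in authors, the author columns become NULL. Walk through each book:
  - book 1 (The Long Road): author_id=4 -> matches Hall
  - book 2 (The Last Train): author_id=3 -> matches Perez
  - book 3 (The Blue Door): author_id=5 -> matches Smith
  - book 4 (Paper Boats): author_id=3 -> matches Perez
  - book 5 (Silent Waters): author_id=NULL, no match -> kept with NULL
  - book 6 (Empty Rooms): author_id=1 -> matches Wright
  - book 7 (Midnight Sun): author_id=NULL, no match -> kept with NULL
  - book 8 (Hollow Hills): author_id=1 -> matches Wright
  - book 9 (Broken Clocks): author_id=3 -> matches Perez
All 9 rows appear; 2 have NULL author.

SQL:
SELECT a.title, b.name AS author
FROM books a
LEFT JOIN authors b ON a.author_id = b.id

Result:
title          | author
---------------+-------
The Long Road  | Hall  
The Last Train | Perez 
The Blue Door  | Smith 
Paper Boats    | Perez 
Silent Waters  | NULL  
Empty Rooms    | Wright
Midnight Sun   | NULL  
Hollow Hills   | Wright
Broken Clocks  | Perez 


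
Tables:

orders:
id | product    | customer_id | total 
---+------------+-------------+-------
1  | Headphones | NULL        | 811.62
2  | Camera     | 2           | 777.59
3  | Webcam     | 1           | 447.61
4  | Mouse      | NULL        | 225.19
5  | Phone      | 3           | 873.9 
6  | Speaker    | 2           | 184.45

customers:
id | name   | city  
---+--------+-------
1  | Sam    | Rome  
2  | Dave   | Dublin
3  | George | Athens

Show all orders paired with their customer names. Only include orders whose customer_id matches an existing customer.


INNER JOIN keeps only orders rows whose customer_id matches an id in customers. Walk through each order:
  - order 1 (Headphones): customer_id=NULL, no match -> dropped
  - order 2 (Camera): customer_id=2 -> matches Dave
  - order 3 (Webcam): customer_id=1 -> matches Sam
  - order 4 (Mouse): customer_id=NULL, no match -> dropped
  - order 5 (Phone): customer_id=3 -> matches George
  - order 6 (Speaker): customer_id=2 -> matches Dave
So 2 of 6 rows are dropped.

SQL:
SELECT a.product, b.name AS customer
FROM orders a
INNER JOIN customers b ON a.customer_id = b.id

Result:
product | customer
--------+---------
Camera  | Dave    
Webcam  | Sam     
Phone   | George  
Speaker | Dave    


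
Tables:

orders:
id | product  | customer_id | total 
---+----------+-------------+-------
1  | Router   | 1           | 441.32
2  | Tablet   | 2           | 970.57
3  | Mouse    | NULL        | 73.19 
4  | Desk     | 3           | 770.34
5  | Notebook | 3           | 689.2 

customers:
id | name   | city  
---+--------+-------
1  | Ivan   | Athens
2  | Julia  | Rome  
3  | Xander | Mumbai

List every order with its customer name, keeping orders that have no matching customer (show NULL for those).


LEFT JOIN keeps every row from orders (the left table); where customer_id has no match in customers, the customer columns become NULL. Walk through each order:
  - order 1 (Router): customer_id=1 -> matches Ivan
  - order 2 (Tablet): customer_id=2 -> matches Julia
  - order 3 (Mouse): customer_id=NULL, no match -> kept with NULL
  - order 4 (Desk): customer_id=3 -> matches Xander
  - order 5 (Notebook): customer_id=3 -> matches Xander
All 5 rows appear; 1 has NULL customer.

SQL:
SELECT a.product, b.name AS customer
FROM orders a
LEFT JOIN customers b ON a.customer_id = b.id

Result:
product  | customer
---------+---------
Router   | Ivan    
Tablet   | Julia   
Mouse    | NULL    
Desk     | Xander  
Notebook | Xander  


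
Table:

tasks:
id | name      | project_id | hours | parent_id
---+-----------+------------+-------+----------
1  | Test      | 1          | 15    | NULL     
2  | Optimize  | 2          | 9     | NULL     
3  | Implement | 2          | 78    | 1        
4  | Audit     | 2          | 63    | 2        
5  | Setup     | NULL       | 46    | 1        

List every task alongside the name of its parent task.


This is a self-join: tasks is joined to a second copy of itself, matching each row's parent_id to another row's id. Use LEFT JOIN so rows with parent_id=NULL are kept.
  - task 1 (Test): parent_id=NULL -> NULL
  - task 2 (Optimize): parent_id=NULL -> NULL
  - task 3 (Implement): parent_id=1 -> Test
  - task 4 (Audit): parent_id=2 -> Optimize
  - task 5 (Setup): parent_id=1 -> Test

SQL:
SELECT a.name AS item, b.name AS parent
FROM tasks a
LEFT JOIN tasks b ON a.parent_id = b.id

Result:
item      | parent  
----------+---------
Test      | NULL    
Optimize  | NULL    
Implement | Test    
Audit     | Optimize
Setup     | Test    


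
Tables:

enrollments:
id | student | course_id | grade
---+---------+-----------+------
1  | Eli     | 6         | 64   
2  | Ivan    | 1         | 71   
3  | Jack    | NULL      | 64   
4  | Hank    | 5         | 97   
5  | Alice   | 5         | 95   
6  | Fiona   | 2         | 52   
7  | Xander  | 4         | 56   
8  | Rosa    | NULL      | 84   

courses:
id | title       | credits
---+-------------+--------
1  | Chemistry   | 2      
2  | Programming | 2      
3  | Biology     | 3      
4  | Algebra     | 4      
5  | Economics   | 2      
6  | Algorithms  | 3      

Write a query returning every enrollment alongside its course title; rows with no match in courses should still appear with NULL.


LEFT JOIN keeps every row from enrollments (the left table); where course_id has no match in courses, the course columns become NULL. Walk through each enrollment:
  - enrollment 1 (Eli): course_id=6 -> matches Algorithms
  - enrollment 2 (Ivan): course_id=1 -> matches Chemistry
  - enrollment 3 (Jack): course_id=NULL, no match -> kept with NULL
  - enrollment 4 (Hank): course_id=5 -> matches Economics
  - enrollment 5 (Alice): course_id=5 -> matches Economics
  - enrollment 6 (Fiona): course_id=2 -> matches Programming
  - enrollment 7 (Xander): course_id=4 -> matches Algebra
  - enrollment 8 (Rosa): course_id=NULL, no match -> kept with NULL
All 8 rows appear; 2 have NULL course.

SQL:
SELECT a.student, b.title AS course
FROM enrollments a
LEFT JOIN courses b ON a.course_id = b.id

Result:
student | course     
--------+------------
Eli     | Algorithms 
Ivan    | Chemistry  
Jack    | NULL       
Hank    | Economics  
Alice   | Economics  
Fiona   | Programming
Xander  | Algebra    
Rosa    | NULL       


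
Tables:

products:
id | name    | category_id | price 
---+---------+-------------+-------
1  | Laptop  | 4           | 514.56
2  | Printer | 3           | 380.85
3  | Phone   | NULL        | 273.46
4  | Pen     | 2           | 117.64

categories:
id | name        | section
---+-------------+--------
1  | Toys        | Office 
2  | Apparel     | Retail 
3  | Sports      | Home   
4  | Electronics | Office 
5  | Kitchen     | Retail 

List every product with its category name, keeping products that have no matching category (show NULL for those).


LEFT JOIN keeps every row from products (the left table); where category_id has no match in categories, the category columns become NULL. Walk through each product:
  - product 1 (Laptop): category_id=4 -> matches Electronics
  - product 2 (Printer): category_id=3 -> matches Sports
  - product 3 (Phone): category_id=NULL, no match -> kept with NULL
  - product 4 (Pen): category_id=2 -> matches Apparel
All 4 rows appear; 1 has NULL category.

SQL:
SELECT a.name, b.name AS category
FROM products a
LEFT JOIN categories b ON a.category_id = b.id

Result:
name    | category   
--------+------------
Laptop  | Electronics
Printer | Sports     
Phone   | NULL       
Pen     | Apparel    


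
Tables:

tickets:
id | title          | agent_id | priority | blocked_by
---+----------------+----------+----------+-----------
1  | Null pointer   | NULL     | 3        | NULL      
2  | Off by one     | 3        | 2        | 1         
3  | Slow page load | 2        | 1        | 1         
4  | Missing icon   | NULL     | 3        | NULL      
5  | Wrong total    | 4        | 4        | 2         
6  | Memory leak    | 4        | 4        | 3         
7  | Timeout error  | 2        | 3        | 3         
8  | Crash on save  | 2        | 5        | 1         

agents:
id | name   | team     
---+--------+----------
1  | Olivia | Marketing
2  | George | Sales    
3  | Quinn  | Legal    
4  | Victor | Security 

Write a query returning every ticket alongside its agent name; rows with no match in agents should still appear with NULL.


LEFT JOIN keeps every row from tickets (the left table); where agent_id has no match in agents, the agent columns become NULL. Walk through each ticket:
  - ticket 1 (Null pointer): agent_id=NULL, no match -> kept with NULL
  - ticket 2 (Off by one): agent_id=3 -> matches Quinn
  - ticket 3 (Slow page load): agent_id=2 -> matches George
  - ticket 4 (Missing icon): agent_id=NULL, no match -> kept with NULL
  - ticket 5 (Wrong total): agent_id=4 -> matches Victor
  - ticket 6 (Memory leak): agent_id=4 -> matches Victor
  - ticket 7 (Timeout error): agent_id=2 -> matches George
  - ticket 8 (Crash on save): agent_id=2 -> matches George
All 8 rows appear; 2 have NULL agent.

SQL:
SELECT a.title, b.name AS agent
FROM tickets a
LEFT JOIN agents b ON a.agent_id = b.id

Result:
title          | agent 
---------------+-------
Null pointer   | NULL  
Off by one     | Quinn 
Slow page load | George
Missing icon   | NULL  
Wrong total    | Victor
Memory leak    | Victor
Timeout error  | George
Crash on save  | George


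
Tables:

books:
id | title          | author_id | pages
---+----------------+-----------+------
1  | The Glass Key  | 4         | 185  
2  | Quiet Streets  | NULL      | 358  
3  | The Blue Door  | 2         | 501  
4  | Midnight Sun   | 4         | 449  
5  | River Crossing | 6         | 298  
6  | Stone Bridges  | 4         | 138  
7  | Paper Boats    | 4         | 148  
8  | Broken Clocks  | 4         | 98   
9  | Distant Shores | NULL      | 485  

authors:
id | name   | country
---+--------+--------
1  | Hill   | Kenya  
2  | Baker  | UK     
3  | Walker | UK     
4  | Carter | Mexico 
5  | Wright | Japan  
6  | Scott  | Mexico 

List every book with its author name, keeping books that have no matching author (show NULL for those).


LEFT JOIN keeps every row from books (the left table); where author_id has no match in authors, the author columns become NULL. Walk through each book:
  - book 1 (The Glass Key): author_id=4 -> matches Carter
  - book 2 (Quiet Streets): author_id=NULL, no match -> kept with NULL
  - book 3 (The Blue Door): author_id=2 -> matches Baker
  - book 4 (Midnight Sun): author_id=4 -> matches Carter
  - book 5 (River Crossing): author_id=6 -> matches Scott
  - book 6 (Stone Bridges): author_id=4 -> matches Carter
  - book 7 (Paper Boats): author_id=4 -> matches Carter
  - book 8 (Broken Clocks): author_id=4 -> matches Carter
  - book 9 (Distant Shores): author_id=NULL, no match -> kept with NULL
All 9 rows appear; 2 have NULL author.

SQL:
SELECT a.title, b.name AS author
FROM books a
LEFT JOIN authors b ON a.author_id = b.id

Result:
title          | author
---------------+-------
The Glass Key  | Carter
Quiet Streets  | NULL  
The Blue Door  | Baker 
Midnight Sun   | Carter
River Crossing | Scott 
Stone Bridges  | Carter
Paper Boats    | Carter
Broken Clocks  | Carter
Distant Shores | NULL  


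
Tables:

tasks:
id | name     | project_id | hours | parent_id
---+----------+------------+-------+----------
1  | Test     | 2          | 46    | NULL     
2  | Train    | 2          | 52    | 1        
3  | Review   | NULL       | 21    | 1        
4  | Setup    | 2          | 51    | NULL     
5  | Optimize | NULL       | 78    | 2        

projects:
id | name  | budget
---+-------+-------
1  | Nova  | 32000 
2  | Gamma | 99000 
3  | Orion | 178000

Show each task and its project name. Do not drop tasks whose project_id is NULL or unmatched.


LEFT JOIN keeps every row from tasks (the left table); where project_id has no match in projects, the project columns become NULL. Walk through each task:
  - task 1 (Test): project_id=2 -> matches Gamma
  - task 2 (Train): project_id=2 -> matches Gamma
  - task 3 (Review): project_id=NULL, no match -> kept with NULL
  - task 4 (Setup): project_id=2 -> matches Gamma
  - task 5 (Optimize): project_id=NULL, no match -> kept with NULL
All 5 rows appear; 2 have NULL project.

SQL:
SELECT a.name, b.name AS project
FROM tasks a
LEFT JOIN projects b ON a.project_id = b.id

Result:
name     | project
---------+--------
Test     | Gamma  
Train    | Gamma  
Review   | NULL   
Setup    | Gamma  
Optimize | NULL   


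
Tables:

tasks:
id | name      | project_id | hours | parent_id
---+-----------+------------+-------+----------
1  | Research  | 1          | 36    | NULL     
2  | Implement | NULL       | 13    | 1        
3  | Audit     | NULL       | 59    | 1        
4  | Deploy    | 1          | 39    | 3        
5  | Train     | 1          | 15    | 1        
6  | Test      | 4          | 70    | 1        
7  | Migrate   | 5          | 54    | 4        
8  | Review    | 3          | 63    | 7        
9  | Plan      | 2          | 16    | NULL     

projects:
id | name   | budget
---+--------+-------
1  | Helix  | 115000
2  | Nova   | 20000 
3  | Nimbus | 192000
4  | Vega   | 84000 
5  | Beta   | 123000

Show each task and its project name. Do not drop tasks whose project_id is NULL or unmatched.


LEFT JOIN keeps every row from tasks (the left table); where project_id has no match in projects, the project columns become NULL. Walk through each task:
  - task 1 (Research): project_id=1 -> matches Helix
  - task 2 (Implement): project_id=NULL, no match -> kept with NULL
  - task 3 (Audit): project_id=NULL, no match -> kept with NULL
  - task 4 (Deploy): project_id=1 -> matches Helix
  - task 5 (Train): project_id=1 -> matches Helix
  - task 6 (Test): project_id=4 -> matches Vega
  - task 7 (Migrate): project_id=5 -> matches Beta
  - task 8 (Review): project_id=3 -> matches Nimbus
  - task 9 (Plan): project_id=2 -> matches Nova
All 9 rows appear; 2 have NULL project.

SQL:
SELECT a.name, b.name AS project
FROM tasks a
LEFT JOIN projects b ON a.project_id = b.id

Result:
name      | project
----------+--------
Research  | Helix  
Implement | NULL   
Audit     | NULL   
Deploy    | Helix  
Train     | Helix  
Test      | Vega   
Migrate   | Beta   
Review    | Nimbus 
Plan      | Nova   


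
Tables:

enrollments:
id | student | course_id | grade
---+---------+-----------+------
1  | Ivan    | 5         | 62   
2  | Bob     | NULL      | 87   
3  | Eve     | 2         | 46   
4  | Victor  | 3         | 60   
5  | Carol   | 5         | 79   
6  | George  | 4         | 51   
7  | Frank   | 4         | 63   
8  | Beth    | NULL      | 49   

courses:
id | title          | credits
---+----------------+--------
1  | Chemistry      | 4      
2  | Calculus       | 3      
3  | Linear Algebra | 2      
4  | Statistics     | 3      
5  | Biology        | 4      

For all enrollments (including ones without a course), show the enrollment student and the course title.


LEFT JOIN keeps every row from enrollments (the left table); where course_id has no match in courses, the course columns become NULL. Walk through each enrollment:
  - enrollment 1 (Ivan): course_id=5 -> matches Biology
  - enrollment 2 (Bob): course_id=NULL, no match -> kept with NULL
  - enrollment 3 (Eve): course_id=2 -> matches Calculus
  - enrollment 4 (Victor): course_id=3 -> matches Linear Algebra
  - enrollment 5 (Carol): course_id=5 -> matches Biology
  - enrollment 6 (George): course_id=4 -> matches Statistics
  - enrollment 7 (Frank): course_id=4 -> matches Statistics
  - enrollment 8 (Beth): course_id=NULL, no match -> kept with NULL
All 8 rows appear; 2 have NULL course.

SQL:
SELECT a.student, b.title AS course
FROM enrollments a
LEFT JOIN courses b ON a.course_id = b.id

Result:
student | course        
--------+---------------
Ivan    | Biology       
Bob     | NULL          
Eve     | Calculus      
Victor  | Linear Algebra
Carol   | Biology       
George  | Statistics    
Frank   | Statistics    
Beth    | NULL          


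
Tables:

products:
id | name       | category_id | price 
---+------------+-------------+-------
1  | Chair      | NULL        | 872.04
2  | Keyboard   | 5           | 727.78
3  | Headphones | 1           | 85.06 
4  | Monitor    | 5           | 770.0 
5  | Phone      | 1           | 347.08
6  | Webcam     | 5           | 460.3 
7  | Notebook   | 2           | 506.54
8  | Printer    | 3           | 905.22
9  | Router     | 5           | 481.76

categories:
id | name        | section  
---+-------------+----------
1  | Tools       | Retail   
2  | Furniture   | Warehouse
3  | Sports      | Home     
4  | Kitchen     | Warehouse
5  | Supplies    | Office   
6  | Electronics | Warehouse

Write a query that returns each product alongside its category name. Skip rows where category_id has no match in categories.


INNER JOIN keeps only products rows whose category_id matches an id in categories. Walk through each product:
  - product 1 (Chair): category_id=NULL, no match -> dropped
  - product 2 (Keyboard): category_id=5 -> matches Supplies
  - product 3 (Headphones): category_id=1 -> matches Tools
  - product 4 (Monitor): category_id=5 -> matches Supplies
  - product 5 (Phone): category_id=1 -> matches Tools
  - product 6 (Webcam): category_id=5 -> matches Supplies
  - product 7 (Notebook): category_id=2 -> matches Furniture
  - product 8 (Printer): category_id=3 -> matches Sports
  - product 9 (Router): category_id=5 -> matches Supplies
So 1 of 9 rows is dropped.

SQL:
SELECT a.name, b.name AS category
FROM products a
INNER JOIN categories b ON a.category_id = b.id

Result:
name       | category 
-----------+----------
Keyboard   | Supplies 
Headphones | Tools    
Monitor    | Supplies 
Phone      | Tools    
Webcam     | Supplies 
Notebook   | Furniture
Printer    | Sports   
Router     | Supplies 


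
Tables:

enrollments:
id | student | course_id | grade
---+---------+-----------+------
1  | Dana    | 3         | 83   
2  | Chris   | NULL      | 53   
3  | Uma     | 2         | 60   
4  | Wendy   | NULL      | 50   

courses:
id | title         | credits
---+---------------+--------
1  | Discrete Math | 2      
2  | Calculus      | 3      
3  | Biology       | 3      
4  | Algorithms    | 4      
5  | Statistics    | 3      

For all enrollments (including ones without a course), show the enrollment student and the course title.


LEFT JOIN keeps every row from enrollments (the left table); where course_id has no match in courses, the course columns become NULL. Walk through each enrollment:
  - enrollment 1 (Dana): course_id=3 -> matches Biology
  - enrollment 2 (Chris): course_id=NULL, no match -> kept with NULL
  - enrollment 3 (Uma): course_id=2 -> matches Calculus
  - enrollment 4 (Wendy): course_id=NULL, no match -> kept with NULL
All 4 rows appear; 2 have NULL course.

SQL:
SELECT a.student, b.title AS course
FROM enrollments a
LEFT JOIN courses b ON a.course_id = b.id

Result:
student | course  
--------+---------
Dana    | Biology 
Chris   | NULL    
Uma     | Calculus
Wendy   | NULL    


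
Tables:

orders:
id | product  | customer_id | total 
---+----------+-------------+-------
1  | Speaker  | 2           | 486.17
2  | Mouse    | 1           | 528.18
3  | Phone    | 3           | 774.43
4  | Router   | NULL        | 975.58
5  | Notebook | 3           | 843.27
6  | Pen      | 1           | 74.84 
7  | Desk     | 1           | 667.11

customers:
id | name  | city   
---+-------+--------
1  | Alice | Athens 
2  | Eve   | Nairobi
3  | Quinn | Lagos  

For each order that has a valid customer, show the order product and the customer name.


INNER JOIN keeps only orders rows whose customer_id matches an id in customers. Walk through each order:
  - order 1 (Speaker): customer_id=2 -> matches Eve
  - order 2 (Mouse): customer_id=1 -> matches Alice
  - order 3 (Phone): customer_id=3 -> matches Quinn
  - order 4 (Router): customer_id=NULL, no match -> dropped
  - order 5 (Notebook): customer_id=3 -> matches Quinn
  - order 6 (Pen): customer_id=1 -> matches Alice
  - order 7 (Desk): customer_id=1 -> matches Alice
So 1 of 7 rows is dropped.

SQL:
SELECT a.product, b.name AS customer
FROM orders a
INNER JOIN customers b ON a.customer_id = b.id

Result:
product  | customer
---------+---------
Speaker  | Eve     
Mouse    | Alice   
Phone    | Quinn   
Notebook | Quinn   
Pen      | Alice   
Desk     | Alice   


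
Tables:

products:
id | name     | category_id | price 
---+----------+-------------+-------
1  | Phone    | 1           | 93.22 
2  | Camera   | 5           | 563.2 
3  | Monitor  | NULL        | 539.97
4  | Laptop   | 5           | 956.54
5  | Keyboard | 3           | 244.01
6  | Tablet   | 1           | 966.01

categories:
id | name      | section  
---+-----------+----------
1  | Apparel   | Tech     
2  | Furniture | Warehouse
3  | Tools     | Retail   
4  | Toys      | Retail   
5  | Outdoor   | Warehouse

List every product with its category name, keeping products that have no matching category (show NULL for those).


LEFT JOIN keeps every row from products (the left table); where category_id has no match in categories, the category columns become NULL. Walk through each product:
  - product 1 (Phone): category_id=1 -> matches Apparel
  - product 2 (Camera): category_id=5 -> matches Outdoor
  - product 3 (Monitor): category_id=NULL, no match -> kept with NULL
  - product 4 (Laptop): category_id=5 -> matches Outdoor
  - product 5 (Keyboard): category_id=3 -> matches Tools
  - product 6 (Tablet): category_id=1 -> matches Apparel
All 6 rows appear; 1 has NULL category.

SQL:
SELECT a.name, b.name AS category
FROM products a
LEFT JOIN categories b ON a.category_id = b.id

Result:
name     | category
---------+---------
Phone    | Apparel 
Camera   | Outdoor 
Monitor  | NULL    
Laptop   | Outdoor 
Keyboard | Tools   
Tablet   | Apparel 


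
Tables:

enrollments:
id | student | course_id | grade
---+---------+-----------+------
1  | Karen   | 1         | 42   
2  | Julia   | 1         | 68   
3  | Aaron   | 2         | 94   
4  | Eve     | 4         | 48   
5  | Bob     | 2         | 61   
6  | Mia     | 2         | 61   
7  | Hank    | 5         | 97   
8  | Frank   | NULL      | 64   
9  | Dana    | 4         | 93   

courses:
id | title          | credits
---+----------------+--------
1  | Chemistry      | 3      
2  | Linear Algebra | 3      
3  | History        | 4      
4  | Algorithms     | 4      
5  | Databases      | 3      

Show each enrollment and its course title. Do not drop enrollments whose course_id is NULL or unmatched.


LEFT JOIN keeps every row from enrollments (the left table); where course_id has no match in courses, the course columns become NULL. Walk through each enrollment:
  - enrollment 1 (Karen): course_id=1 -> matches Chemistry
  - enrollment 2 (Julia): course_id=1 -> matches Chemistry
  - enrollment 3 (Aaron): course_id=2 -> matches Linear Algebra
  - enrollment 4 (Eve): course_id=4 -> matches Algorithms
  - enrollment 5 (Bob): course_id=2 -> matches Linear Algebra
  - enrollment 6 (Mia): course_id=2 -> matches Linear Algebra
  - enrollment 7 (Hank): course_id=5 -> matches Databases
  - enrollment 8 (Frank): course_id=NULL, no match -> kept with NULL
  - enrollment 9 (Dana): course_id=4 -> matches Algorithms
All 9 rows appear; 1 has NULL course.

SQL:
SELECT a.student, b.title AS course
FROM enrollments a
LEFT JOIN courses b ON a.course_id = b.id

Result:
student | course        
--------+---------------
Karen   | Chemistry     
Julia   | Chemistry     
Aaron   | Linear Algebra
Eve     | Algorithms    
Bob     | Linear Algebra
Mia     | Linear Algebra
Hank    | Databases     
Frank   | NULL          
Dana    | Algorithms    


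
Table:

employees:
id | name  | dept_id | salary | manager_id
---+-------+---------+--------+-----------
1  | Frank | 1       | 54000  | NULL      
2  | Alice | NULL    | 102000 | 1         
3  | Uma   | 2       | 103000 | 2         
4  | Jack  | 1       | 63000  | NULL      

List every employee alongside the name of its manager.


This is a self-join: employees is joined to a second copy of itself, matching each row's manager_id to another row's id. Use LEFT JOIN so rows with manager_id=NULL are kept.
  - employee 1 (Frank): manager_id=NULL -> NULL
  - employee 2 (Alice): manager_id=1 -> Frank
  - employee 3 (Uma): manager_id=2 -> Alice
  - employee 4 (Jack): manager_id=NULL -> NULL

SQL:
SELECT a.name AS item, b.name AS manager
FROM employees a
LEFT JOIN employees b ON a.manager_id = b.id

Result:
item  | manager
------+--------
Frank | NULL   
Alice | Frank  
Uma   | Alice  
Jack  | NULL   


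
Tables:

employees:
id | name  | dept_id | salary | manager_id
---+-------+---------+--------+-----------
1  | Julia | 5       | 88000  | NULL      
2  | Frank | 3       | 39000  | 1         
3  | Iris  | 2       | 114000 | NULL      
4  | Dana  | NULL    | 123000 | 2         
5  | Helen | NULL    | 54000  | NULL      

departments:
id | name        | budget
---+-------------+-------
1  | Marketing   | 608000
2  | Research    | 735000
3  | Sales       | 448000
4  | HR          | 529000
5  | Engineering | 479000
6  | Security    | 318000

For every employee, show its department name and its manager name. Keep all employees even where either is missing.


Two LEFT JOINs from the same base table employees: one to departments via dept_id, one to employees itself via manager_id. Both are LEFT so every employee is preserved.
Match against departments:
  - employee 1 (Julia): dept_id=5 -> matches Engineering
  - employee 2 (Frank): dept_id=3 -> matches Sales
  - employee 3 (Iris): dept_id=2 -> matches Research
  - employee 4 (Dana): dept_id=NULL, no match -> kept with NULL
  - employee 5 (Helen): dept_id=NULL, no match -> kept with NULL
Match against employees (self):
  - employee 1 (Julia): manager_id=NULL -> NULL
  - employee 2 (Frank): manager_id=1 -> Julia
  - employee 3 (Iris): manager_id=NULL -> NULL
  - employee 4 (Dana): manager_id=2 -> Frank
  - employee 5 (Helen): manager_id=NULL -> NULL

SQL:
SELECT a.name, b.name AS department, c.name AS manager
FROM employees a
LEFT JOIN departments b ON a.dept_id = b.id
LEFT JOIN employees c ON a.manager_id = c.id

Result:
name  | department  | manager
------+-------------+--------
Julia | Engineering | NULL   
Frank | Sales       | Julia  
Iris  | Research    | NULL   
Dana  | NULL        | Frank  
Helen | NULL        | NULL   


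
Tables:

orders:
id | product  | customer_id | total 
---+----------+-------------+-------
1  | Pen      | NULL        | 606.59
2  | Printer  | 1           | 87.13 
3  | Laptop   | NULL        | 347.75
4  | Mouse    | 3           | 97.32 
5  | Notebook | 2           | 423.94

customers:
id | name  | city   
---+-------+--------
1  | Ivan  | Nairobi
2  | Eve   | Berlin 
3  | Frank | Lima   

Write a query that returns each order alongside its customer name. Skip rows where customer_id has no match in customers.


INNER JOIN keeps only orders rows whose customer_id matches an id in customers. Walk through each order:
  - order 1 (Pen): customer_id=NULL, no match -> dropped
  - order 2 (Printer): customer_id=1 -> matches Ivan
  - order 3 (Laptop): customer_id=NULL, no match -> dropped
  - order 4 (Mouse): customer_id=3 -> matches Frank
  - order 5 (Notebook): customer_id=2 -> matches Eve
So 2 of 5 rows are dropped.

SQL:
SELECT a.product, b.name AS customer
FROM orders a
INNER JOIN customers b ON a.customer_id = b.id

Result:
product  | customer
---------+---------
Printer  | Ivan    
Mouse    | Frank   
Notebook | Eve     
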